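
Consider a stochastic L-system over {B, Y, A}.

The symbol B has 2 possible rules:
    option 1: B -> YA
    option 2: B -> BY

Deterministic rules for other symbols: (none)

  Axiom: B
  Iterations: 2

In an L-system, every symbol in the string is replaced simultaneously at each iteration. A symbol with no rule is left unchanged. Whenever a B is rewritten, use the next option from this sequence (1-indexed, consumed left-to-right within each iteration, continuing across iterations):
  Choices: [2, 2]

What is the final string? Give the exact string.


Answer: BYY

Derivation:
Step 0: B
Step 1: BY  (used choices [2])
Step 2: BYY  (used choices [2])


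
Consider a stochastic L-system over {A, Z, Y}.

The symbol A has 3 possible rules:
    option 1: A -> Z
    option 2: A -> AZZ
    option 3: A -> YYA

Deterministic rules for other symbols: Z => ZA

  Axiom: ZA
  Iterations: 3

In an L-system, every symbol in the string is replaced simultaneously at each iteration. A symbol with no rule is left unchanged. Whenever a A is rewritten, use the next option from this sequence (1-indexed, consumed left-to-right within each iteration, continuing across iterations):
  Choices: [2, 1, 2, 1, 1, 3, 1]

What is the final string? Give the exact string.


Step 0: ZA
Step 1: ZAAZZ  (used choices [2])
Step 2: ZAZAZZZAZA  (used choices [1, 2])
Step 3: ZAZZAZZAZAZAYYAZAZ  (used choices [1, 1, 3, 1])

Answer: ZAZZAZZAZAZAYYAZAZ


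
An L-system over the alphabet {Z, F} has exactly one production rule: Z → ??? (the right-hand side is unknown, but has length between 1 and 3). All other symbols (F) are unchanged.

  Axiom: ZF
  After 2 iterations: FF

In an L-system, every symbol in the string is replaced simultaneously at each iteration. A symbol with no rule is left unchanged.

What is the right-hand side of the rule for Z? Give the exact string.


Trying Z → F:
  Step 0: ZF
  Step 1: FF
  Step 2: FF
Matches the given result.

Answer: F


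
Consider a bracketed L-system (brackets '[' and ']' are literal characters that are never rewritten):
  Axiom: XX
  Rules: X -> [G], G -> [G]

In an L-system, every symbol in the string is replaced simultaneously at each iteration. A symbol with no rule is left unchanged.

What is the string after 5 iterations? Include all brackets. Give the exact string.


Step 0: XX
Step 1: [G][G]
Step 2: [[G]][[G]]
Step 3: [[[G]]][[[G]]]
Step 4: [[[[G]]]][[[[G]]]]
Step 5: [[[[[G]]]]][[[[[G]]]]]

Answer: [[[[[G]]]]][[[[[G]]]]]


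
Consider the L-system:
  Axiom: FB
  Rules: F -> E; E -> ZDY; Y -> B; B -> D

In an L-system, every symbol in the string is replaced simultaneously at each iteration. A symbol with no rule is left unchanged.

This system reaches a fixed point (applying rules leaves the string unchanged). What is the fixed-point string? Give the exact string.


Answer: ZDDD

Derivation:
Step 0: FB
Step 1: ED
Step 2: ZDYD
Step 3: ZDBD
Step 4: ZDDD
Step 5: ZDDD  (unchanged — fixed point at step 4)


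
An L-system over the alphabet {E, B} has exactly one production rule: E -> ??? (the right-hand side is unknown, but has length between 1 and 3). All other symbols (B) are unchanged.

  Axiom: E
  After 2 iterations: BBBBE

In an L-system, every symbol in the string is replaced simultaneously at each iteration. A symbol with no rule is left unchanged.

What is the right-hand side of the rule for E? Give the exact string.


Trying E -> BBE:
  Step 0: E
  Step 1: BBE
  Step 2: BBBBE
Matches the given result.

Answer: BBE


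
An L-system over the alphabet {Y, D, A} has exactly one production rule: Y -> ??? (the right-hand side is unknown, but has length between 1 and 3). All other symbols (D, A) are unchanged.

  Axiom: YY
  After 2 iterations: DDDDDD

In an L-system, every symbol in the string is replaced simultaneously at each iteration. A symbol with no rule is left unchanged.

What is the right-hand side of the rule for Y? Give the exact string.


Trying Y -> DDD:
  Step 0: YY
  Step 1: DDDDDD
  Step 2: DDDDDD
Matches the given result.

Answer: DDD


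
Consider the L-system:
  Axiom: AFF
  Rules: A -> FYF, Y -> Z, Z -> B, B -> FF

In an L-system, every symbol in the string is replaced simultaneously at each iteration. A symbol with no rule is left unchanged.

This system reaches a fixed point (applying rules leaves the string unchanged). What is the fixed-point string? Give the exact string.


Step 0: AFF
Step 1: FYFFF
Step 2: FZFFF
Step 3: FBFFF
Step 4: FFFFFF
Step 5: FFFFFF  (unchanged — fixed point at step 4)

Answer: FFFFFF


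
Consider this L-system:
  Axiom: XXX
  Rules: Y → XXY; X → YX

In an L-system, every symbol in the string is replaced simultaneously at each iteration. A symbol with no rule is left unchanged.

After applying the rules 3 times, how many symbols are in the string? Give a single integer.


Step 0: length = 3
Step 1: length = 6
Step 2: length = 15
Step 3: length = 36

Answer: 36


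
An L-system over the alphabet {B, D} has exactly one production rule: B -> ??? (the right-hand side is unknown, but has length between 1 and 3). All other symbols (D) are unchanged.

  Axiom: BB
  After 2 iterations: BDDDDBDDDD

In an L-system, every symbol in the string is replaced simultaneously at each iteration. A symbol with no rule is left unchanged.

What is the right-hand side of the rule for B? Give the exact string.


Answer: BDD

Derivation:
Trying B -> BDD:
  Step 0: BB
  Step 1: BDDBDD
  Step 2: BDDDDBDDDD
Matches the given result.


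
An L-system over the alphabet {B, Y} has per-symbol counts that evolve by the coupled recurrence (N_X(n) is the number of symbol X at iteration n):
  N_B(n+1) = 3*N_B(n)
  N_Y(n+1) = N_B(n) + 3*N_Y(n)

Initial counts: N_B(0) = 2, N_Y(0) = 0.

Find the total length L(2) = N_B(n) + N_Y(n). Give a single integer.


Step 0: N_B=2, N_Y=0, L=2
Step 1: N_B=6, N_Y=2, L=8
Step 2: N_B=18, N_Y=12, L=30

Answer: 30


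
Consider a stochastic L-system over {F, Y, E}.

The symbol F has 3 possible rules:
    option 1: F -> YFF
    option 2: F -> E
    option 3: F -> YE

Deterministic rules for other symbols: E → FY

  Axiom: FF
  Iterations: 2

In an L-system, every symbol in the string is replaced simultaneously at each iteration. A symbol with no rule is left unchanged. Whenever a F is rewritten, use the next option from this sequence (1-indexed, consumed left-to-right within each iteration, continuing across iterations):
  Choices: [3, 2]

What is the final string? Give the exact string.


Step 0: FF
Step 1: YEE  (used choices [3, 2])
Step 2: YFYFY  (used choices [])

Answer: YFYFY


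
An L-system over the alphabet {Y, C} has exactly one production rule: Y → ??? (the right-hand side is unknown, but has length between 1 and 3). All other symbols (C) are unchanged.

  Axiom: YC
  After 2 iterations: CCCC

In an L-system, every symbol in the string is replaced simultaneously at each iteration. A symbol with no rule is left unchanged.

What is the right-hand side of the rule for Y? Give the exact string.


Trying Y → CCC:
  Step 0: YC
  Step 1: CCCC
  Step 2: CCCC
Matches the given result.

Answer: CCC


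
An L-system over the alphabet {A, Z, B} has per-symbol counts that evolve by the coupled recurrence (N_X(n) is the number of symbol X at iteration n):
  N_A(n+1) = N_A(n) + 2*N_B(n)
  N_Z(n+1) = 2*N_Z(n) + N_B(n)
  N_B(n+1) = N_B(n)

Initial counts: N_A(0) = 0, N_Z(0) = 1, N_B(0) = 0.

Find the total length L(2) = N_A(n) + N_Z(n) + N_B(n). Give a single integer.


Answer: 4

Derivation:
Step 0: N_A=0, N_Z=1, N_B=0, L=1
Step 1: N_A=0, N_Z=2, N_B=0, L=2
Step 2: N_A=0, N_Z=4, N_B=0, L=4


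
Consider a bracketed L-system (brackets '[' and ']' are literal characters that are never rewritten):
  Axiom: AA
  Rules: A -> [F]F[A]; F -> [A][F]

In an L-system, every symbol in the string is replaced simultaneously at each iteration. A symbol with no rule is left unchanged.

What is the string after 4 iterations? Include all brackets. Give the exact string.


Step 0: AA
Step 1: [F]F[A][F]F[A]
Step 2: [[A][F]][A][F][[F]F[A]][[A][F]][A][F][[F]F[A]]
Step 3: [[[F]F[A]][[A][F]]][[F]F[A]][[A][F]][[[A][F]][A][F][[F]F[A]]][[[F]F[A]][[A][F]]][[F]F[A]][[A][F]][[[A][F]][A][F][[F]F[A]]]
Step 4: [[[[A][F]][A][F][[F]F[A]]][[[F]F[A]][[A][F]]]][[[A][F]][A][F][[F]F[A]]][[[F]F[A]][[A][F]]][[[[F]F[A]][[A][F]]][[F]F[A]][[A][F]][[[A][F]][A][F][[F]F[A]]]][[[[A][F]][A][F][[F]F[A]]][[[F]F[A]][[A][F]]]][[[A][F]][A][F][[F]F[A]]][[[F]F[A]][[A][F]]][[[[F]F[A]][[A][F]]][[F]F[A]][[A][F]][[[A][F]][A][F][[F]F[A]]]]

Answer: [[[[A][F]][A][F][[F]F[A]]][[[F]F[A]][[A][F]]]][[[A][F]][A][F][[F]F[A]]][[[F]F[A]][[A][F]]][[[[F]F[A]][[A][F]]][[F]F[A]][[A][F]][[[A][F]][A][F][[F]F[A]]]][[[[A][F]][A][F][[F]F[A]]][[[F]F[A]][[A][F]]]][[[A][F]][A][F][[F]F[A]]][[[F]F[A]][[A][F]]][[[[F]F[A]][[A][F]]][[F]F[A]][[A][F]][[[A][F]][A][F][[F]F[A]]]]


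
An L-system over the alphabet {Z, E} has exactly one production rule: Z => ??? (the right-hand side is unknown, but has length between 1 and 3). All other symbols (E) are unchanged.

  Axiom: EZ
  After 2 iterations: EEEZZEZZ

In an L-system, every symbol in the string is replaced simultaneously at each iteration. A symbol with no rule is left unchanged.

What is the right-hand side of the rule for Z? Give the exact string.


Answer: EZZ

Derivation:
Trying Z => EZZ:
  Step 0: EZ
  Step 1: EEZZ
  Step 2: EEEZZEZZ
Matches the given result.


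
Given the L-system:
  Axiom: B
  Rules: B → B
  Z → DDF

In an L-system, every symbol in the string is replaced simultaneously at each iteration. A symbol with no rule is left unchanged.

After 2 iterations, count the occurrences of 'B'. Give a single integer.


Step 0: B  (1 'B')
Step 1: B  (1 'B')
Step 2: B  (1 'B')

Answer: 1


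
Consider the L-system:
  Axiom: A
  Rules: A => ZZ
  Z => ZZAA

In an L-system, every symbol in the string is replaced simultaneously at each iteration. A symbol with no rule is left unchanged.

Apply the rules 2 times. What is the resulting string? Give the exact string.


Step 0: A
Step 1: ZZ
Step 2: ZZAAZZAA

Answer: ZZAAZZAA


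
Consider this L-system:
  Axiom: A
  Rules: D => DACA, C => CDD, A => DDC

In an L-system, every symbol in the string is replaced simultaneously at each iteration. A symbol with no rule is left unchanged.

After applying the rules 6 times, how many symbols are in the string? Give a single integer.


Step 0: length = 1
Step 1: length = 3
Step 2: length = 11
Step 3: length = 37
Step 4: length = 129
Step 5: length = 443
Step 6: length = 1531

Answer: 1531


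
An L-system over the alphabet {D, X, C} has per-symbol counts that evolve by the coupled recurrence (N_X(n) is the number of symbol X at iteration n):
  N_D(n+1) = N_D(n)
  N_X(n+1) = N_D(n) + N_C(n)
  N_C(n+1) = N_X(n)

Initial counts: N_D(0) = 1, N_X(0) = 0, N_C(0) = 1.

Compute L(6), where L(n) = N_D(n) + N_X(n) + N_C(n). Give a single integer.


Answer: 8

Derivation:
Step 0: N_D=1, N_X=0, N_C=1, L=2
Step 1: N_D=1, N_X=2, N_C=0, L=3
Step 2: N_D=1, N_X=1, N_C=2, L=4
Step 3: N_D=1, N_X=3, N_C=1, L=5
Step 4: N_D=1, N_X=2, N_C=3, L=6
Step 5: N_D=1, N_X=4, N_C=2, L=7
Step 6: N_D=1, N_X=3, N_C=4, L=8


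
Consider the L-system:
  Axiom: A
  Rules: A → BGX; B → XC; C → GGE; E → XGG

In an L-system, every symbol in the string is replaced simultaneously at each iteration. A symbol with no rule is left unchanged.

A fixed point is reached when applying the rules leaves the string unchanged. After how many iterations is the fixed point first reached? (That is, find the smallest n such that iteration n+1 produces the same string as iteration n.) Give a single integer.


Step 0: A
Step 1: BGX
Step 2: XCGX
Step 3: XGGEGX
Step 4: XGGXGGGX
Step 5: XGGXGGGX  (unchanged — fixed point at step 4)

Answer: 4


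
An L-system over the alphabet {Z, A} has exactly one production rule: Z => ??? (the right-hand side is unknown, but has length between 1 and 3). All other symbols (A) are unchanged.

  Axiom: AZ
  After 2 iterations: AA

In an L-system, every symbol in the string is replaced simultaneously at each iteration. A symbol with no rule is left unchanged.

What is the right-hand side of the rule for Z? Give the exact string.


Trying Z => A:
  Step 0: AZ
  Step 1: AA
  Step 2: AA
Matches the given result.

Answer: A


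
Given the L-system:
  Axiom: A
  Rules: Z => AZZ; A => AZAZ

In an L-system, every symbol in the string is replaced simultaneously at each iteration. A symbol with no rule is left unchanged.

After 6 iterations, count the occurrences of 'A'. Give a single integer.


Final string: AZAZAZZAZAZAZZAZAZAZZAZZAZAZAZZAZAZAZZAZAZAZZAZZAZAZAZZAZAZAZZAZAZAZZAZZAZAZAZZAZZAZAZAZZAZAZAZZAZAZAZZAZZAZAZAZZAZAZAZZAZAZAZZAZZAZAZAZZAZAZAZZAZAZAZZAZZAZAZAZZAZZAZAZAZZAZAZAZZAZAZAZZAZZAZAZAZZAZAZAZZAZAZAZZAZZAZAZAZZAZAZAZZAZAZAZZAZZAZAZAZZAZZAZAZAZZAZAZAZZAZAZAZZAZZAZAZAZZAZZAZAZAZZAZAZAZZAZAZAZZAZZAZAZAZZAZAZAZZAZAZAZZAZZAZAZAZZAZAZAZZAZAZAZZAZZAZAZAZZAZZAZAZAZZAZAZAZZAZAZAZZAZZAZAZAZZAZAZAZZAZAZAZZAZZAZAZAZZAZAZAZZAZAZAZZAZZAZAZAZZAZZAZAZAZZAZAZAZZAZAZAZZAZZAZAZAZZAZAZAZZAZAZAZZAZZAZAZAZZAZAZAZZAZAZAZZAZZAZAZAZZAZZAZAZAZZAZAZAZZAZAZAZZAZZAZAZAZZAZZAZAZAZZAZAZAZZAZAZAZZAZZAZAZAZZAZAZAZZAZAZAZZAZZAZAZAZZAZAZAZZAZAZAZZAZZAZAZAZZAZZAZAZAZZAZAZAZZAZAZAZZAZZAZAZAZZAZAZAZZAZAZAZZAZZAZAZAZZAZAZAZZAZAZAZZAZZAZAZAZZAZZAZAZAZZAZAZAZZAZAZAZZAZZAZAZAZZAZAZAZZAZAZAZZAZZAZAZAZZAZAZAZZAZAZAZZAZZAZAZAZZAZZAZAZAZZAZAZAZZAZAZAZZAZZAZAZAZZAZZAZAZAZZAZAZAZZAZAZAZZAZZAZAZAZZAZAZAZZAZAZAZZAZZAZAZAZZAZAZAZZAZAZAZZAZZAZAZAZZAZZAZAZAZZAZAZAZZAZAZAZZAZZAZAZAZZAZZAZAZAZZAZAZAZZAZAZAZZAZZAZAZAZZAZAZAZZAZAZAZZAZZAZAZAZZAZAZAZZAZAZAZZAZZAZAZAZZAZZAZAZAZZAZAZAZZAZAZAZZAZZAZAZAZZAZAZAZZAZAZAZZAZZAZAZAZZAZAZAZZAZAZAZZAZZAZAZAZZAZZAZAZAZZAZAZAZZAZAZAZZAZZAZAZAZZAZAZAZZAZAZAZZAZZAZAZAZZAZAZAZZAZAZAZZAZZAZAZAZZAZZAZAZAZZAZAZAZZAZAZAZZAZZAZAZAZZAZZAZAZAZZAZAZAZZAZAZAZZAZZAZAZAZZAZAZAZZAZAZAZZAZZAZAZAZZAZAZAZZAZAZAZZAZZAZAZAZZAZZAZAZAZZAZAZAZZAZAZAZZAZZAZAZAZZAZAZAZZAZAZAZZAZZAZAZAZZAZAZAZZAZAZAZZAZZAZAZAZZAZZAZAZAZZAZAZAZZAZAZAZZAZZAZAZAZZAZAZAZZAZAZAZZAZZAZAZAZZAZAZAZZAZAZAZZAZZAZAZAZZAZZAZAZAZZAZAZAZZAZAZAZZAZZAZAZAZZAZZAZAZAZZAZAZAZZAZAZAZZAZZAZAZAZZAZAZAZZAZAZAZZAZZAZAZAZZAZAZAZZAZAZAZZAZZAZAZAZZAZZAZAZAZZAZAZAZZAZAZAZZAZZAZAZAZZAZAZAZZAZAZAZZAZZAZAZAZZAZAZAZZAZAZAZZAZZAZAZAZZAZZAZAZAZZAZAZAZZAZAZAZZAZZAZAZAZZAZAZAZZAZAZAZZAZZAZAZAZZAZAZAZZAZAZAZZAZZAZAZAZZAZZAZAZAZZAZAZAZZAZAZAZZAZZAZAZAZZAZZAZAZAZZAZAZAZZAZAZAZZAZZAZAZAZZAZAZAZZAZAZAZZAZZAZAZAZZAZAZAZZAZAZAZZAZZAZAZAZZAZZAZAZAZZAZAZAZZAZAZAZZAZZAZAZAZZAZZ
Count of 'A': 792

Answer: 792


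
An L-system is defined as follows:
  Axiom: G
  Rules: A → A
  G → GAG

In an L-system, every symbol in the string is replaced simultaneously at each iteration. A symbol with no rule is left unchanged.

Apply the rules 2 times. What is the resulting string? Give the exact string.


Answer: GAGAGAG

Derivation:
Step 0: G
Step 1: GAG
Step 2: GAGAGAG


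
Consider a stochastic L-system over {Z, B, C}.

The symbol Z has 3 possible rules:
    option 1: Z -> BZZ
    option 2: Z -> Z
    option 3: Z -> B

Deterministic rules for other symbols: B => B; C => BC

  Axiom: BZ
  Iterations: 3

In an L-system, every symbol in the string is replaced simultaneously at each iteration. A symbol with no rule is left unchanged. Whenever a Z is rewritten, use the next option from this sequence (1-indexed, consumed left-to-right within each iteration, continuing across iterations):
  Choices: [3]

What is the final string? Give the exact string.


Step 0: BZ
Step 1: BB  (used choices [3])
Step 2: BB  (used choices [])
Step 3: BB  (used choices [])

Answer: BB


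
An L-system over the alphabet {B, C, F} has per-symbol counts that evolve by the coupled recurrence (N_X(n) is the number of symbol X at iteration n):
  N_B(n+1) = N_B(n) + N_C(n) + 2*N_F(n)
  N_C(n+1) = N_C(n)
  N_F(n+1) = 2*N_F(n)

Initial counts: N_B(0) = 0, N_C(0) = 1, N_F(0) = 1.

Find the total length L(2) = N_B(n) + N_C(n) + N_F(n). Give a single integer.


Step 0: N_B=0, N_C=1, N_F=1, L=2
Step 1: N_B=3, N_C=1, N_F=2, L=6
Step 2: N_B=8, N_C=1, N_F=4, L=13

Answer: 13


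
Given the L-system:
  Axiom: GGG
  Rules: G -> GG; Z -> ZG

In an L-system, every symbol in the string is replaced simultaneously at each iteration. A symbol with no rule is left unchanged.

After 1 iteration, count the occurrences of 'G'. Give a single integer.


Step 0: GGG  (3 'G')
Step 1: GGGGGG  (6 'G')

Answer: 6


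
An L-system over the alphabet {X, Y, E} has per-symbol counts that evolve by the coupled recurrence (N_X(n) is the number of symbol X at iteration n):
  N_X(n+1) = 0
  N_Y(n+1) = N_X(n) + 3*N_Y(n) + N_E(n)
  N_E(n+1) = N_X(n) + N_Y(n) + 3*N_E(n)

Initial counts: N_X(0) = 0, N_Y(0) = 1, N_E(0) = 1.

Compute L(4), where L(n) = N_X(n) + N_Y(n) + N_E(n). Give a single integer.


Step 0: N_X=0, N_Y=1, N_E=1, L=2
Step 1: N_X=0, N_Y=4, N_E=4, L=8
Step 2: N_X=0, N_Y=16, N_E=16, L=32
Step 3: N_X=0, N_Y=64, N_E=64, L=128
Step 4: N_X=0, N_Y=256, N_E=256, L=512

Answer: 512


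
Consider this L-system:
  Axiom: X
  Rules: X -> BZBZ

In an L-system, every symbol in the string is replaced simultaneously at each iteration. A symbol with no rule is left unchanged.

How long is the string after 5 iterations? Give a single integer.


Answer: 4

Derivation:
Step 0: length = 1
Step 1: length = 4
Step 2: length = 4
Step 3: length = 4
Step 4: length = 4
Step 5: length = 4


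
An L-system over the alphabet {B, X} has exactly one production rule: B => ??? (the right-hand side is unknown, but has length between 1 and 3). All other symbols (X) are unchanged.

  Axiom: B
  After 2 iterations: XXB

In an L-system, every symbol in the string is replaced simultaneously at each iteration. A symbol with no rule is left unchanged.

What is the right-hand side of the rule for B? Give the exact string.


Answer: XB

Derivation:
Trying B => XB:
  Step 0: B
  Step 1: XB
  Step 2: XXB
Matches the given result.


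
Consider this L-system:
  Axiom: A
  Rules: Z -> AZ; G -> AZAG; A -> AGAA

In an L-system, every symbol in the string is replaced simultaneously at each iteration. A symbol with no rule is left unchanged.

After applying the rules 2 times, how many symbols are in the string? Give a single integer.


Step 0: length = 1
Step 1: length = 4
Step 2: length = 16

Answer: 16


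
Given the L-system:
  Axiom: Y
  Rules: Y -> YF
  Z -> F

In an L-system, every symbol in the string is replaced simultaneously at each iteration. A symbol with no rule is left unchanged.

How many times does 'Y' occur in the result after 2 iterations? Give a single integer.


Answer: 1

Derivation:
Step 0: Y  (1 'Y')
Step 1: YF  (1 'Y')
Step 2: YFF  (1 'Y')


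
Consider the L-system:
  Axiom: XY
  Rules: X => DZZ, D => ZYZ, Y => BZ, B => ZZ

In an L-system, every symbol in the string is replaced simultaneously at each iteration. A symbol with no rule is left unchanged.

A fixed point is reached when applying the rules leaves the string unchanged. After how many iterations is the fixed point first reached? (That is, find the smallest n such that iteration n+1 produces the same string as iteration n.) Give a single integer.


Step 0: XY
Step 1: DZZBZ
Step 2: ZYZZZZZZ
Step 3: ZBZZZZZZZ
Step 4: ZZZZZZZZZZ
Step 5: ZZZZZZZZZZ  (unchanged — fixed point at step 4)

Answer: 4


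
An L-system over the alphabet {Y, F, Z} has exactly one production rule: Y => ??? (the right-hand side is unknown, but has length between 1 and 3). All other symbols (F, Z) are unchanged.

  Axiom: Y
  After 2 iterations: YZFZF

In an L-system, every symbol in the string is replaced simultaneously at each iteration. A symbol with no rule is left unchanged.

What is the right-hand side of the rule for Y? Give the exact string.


Trying Y => YZF:
  Step 0: Y
  Step 1: YZF
  Step 2: YZFZF
Matches the given result.

Answer: YZF


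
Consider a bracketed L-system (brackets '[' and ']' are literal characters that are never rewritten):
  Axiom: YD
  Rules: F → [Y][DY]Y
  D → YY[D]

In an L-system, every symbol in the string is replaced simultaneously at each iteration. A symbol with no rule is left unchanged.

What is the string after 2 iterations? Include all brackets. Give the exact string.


Answer: YYY[YY[D]]

Derivation:
Step 0: YD
Step 1: YYY[D]
Step 2: YYY[YY[D]]


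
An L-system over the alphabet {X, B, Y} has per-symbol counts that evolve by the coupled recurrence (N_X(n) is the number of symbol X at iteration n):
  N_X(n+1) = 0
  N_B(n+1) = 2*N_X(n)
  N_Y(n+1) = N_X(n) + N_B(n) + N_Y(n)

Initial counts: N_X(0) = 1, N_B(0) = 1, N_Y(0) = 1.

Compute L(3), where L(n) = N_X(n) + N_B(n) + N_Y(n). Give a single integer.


Answer: 5

Derivation:
Step 0: N_X=1, N_B=1, N_Y=1, L=3
Step 1: N_X=0, N_B=2, N_Y=3, L=5
Step 2: N_X=0, N_B=0, N_Y=5, L=5
Step 3: N_X=0, N_B=0, N_Y=5, L=5


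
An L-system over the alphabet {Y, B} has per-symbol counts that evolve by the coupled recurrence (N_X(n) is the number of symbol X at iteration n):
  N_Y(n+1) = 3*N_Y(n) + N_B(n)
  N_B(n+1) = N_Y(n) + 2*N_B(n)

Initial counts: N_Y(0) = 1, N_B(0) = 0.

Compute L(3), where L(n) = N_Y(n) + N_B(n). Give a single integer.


Step 0: N_Y=1, N_B=0, L=1
Step 1: N_Y=3, N_B=1, L=4
Step 2: N_Y=10, N_B=5, L=15
Step 3: N_Y=35, N_B=20, L=55

Answer: 55


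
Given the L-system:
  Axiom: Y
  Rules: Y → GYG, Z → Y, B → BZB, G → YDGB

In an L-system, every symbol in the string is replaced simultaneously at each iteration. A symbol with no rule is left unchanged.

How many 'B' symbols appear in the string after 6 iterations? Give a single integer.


Answer: 214

Derivation:
Step 0: Y  (0 'B')
Step 1: GYG  (0 'B')
Step 2: YDGBGYGYDGB  (2 'B')
Step 3: GYGDYDGBBZBYDGBGYGYDGBGYGDYDGBBZB  (8 'B')
Step 4: YDGBGYGYDGBDGYGDYDGBBZBBZBYBZBGYGDYDGBBZBYDGBGYGYDGBGYGDYDGBBZBYDGBGYGYDGBDGYGDYDGBBZBBZBYBZB  (26 'B')
Step 5: GYGDYDGBBZBYDGBGYGYDGBGYGDYDGBBZBDYDGBGYGYDGBDGYGDYDGBBZBBZBYBZBBZBYBZBGYGBZBYBZBYDGBGYGYDGBDGYGDYDGBBZBBZBYBZBGYGDYDGBBZBYDGBGYGYDGBGYGDYDGBBZBYDGBGYGYDGBDGYGDYDGBBZBBZBYBZBGYGDYDGBBZBYDGBGYGYDGBGYGDYDGBBZBDYDGBGYGYDGBDGYGDYDGBBZBBZBYBZBBZBYBZBGYGBZBYBZB  (76 'B')
Step 6: YDGBGYGYDGBDGYGDYDGBBZBBZBYBZBGYGDYDGBBZBYDGBGYGYDGBGYGDYDGBBZBYDGBGYGYDGBDGYGDYDGBBZBBZBYBZBDGYGDYDGBBZBYDGBGYGYDGBGYGDYDGBBZBDYDGBGYGYDGBDGYGDYDGBBZBBZBYBZBBZBYBZBGYGBZBYBZBBZBYBZBGYGBZBYBZBYDGBGYGYDGBBZBYBZBGYGBZBYBZBGYGDYDGBBZBYDGBGYGYDGBGYGDYDGBBZBDYDGBGYGYDGBDGYGDYDGBBZBBZBYBZBBZBYBZBGYGBZBYBZBYDGBGYGYDGBDGYGDYDGBBZBBZBYBZBGYGDYDGBBZBYDGBGYGYDGBGYGDYDGBBZBYDGBGYGYDGBDGYGDYDGBBZBBZBYBZBGYGDYDGBBZBYDGBGYGYDGBGYGDYDGBBZBDYDGBGYGYDGBDGYGDYDGBBZBBZBYBZBBZBYBZBGYGBZBYBZBYDGBGYGYDGBDGYGDYDGBBZBBZBYBZBGYGDYDGBBZBYDGBGYGYDGBGYGDYDGBBZBYDGBGYGYDGBDGYGDYDGBBZBBZBYBZBDGYGDYDGBBZBYDGBGYGYDGBGYGDYDGBBZBDYDGBGYGYDGBDGYGDYDGBBZBBZBYBZBBZBYBZBGYGBZBYBZBBZBYBZBGYGBZBYBZBYDGBGYGYDGBBZBYBZBGYGBZBYBZB  (214 'B')


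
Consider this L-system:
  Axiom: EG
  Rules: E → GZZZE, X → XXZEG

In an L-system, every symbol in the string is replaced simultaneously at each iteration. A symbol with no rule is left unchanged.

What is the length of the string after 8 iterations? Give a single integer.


Answer: 34

Derivation:
Step 0: length = 2
Step 1: length = 6
Step 2: length = 10
Step 3: length = 14
Step 4: length = 18
Step 5: length = 22
Step 6: length = 26
Step 7: length = 30
Step 8: length = 34


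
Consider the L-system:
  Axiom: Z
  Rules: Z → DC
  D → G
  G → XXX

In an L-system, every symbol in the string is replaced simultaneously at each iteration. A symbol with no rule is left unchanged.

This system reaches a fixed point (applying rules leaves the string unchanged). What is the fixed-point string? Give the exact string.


Step 0: Z
Step 1: DC
Step 2: GC
Step 3: XXXC
Step 4: XXXC  (unchanged — fixed point at step 3)

Answer: XXXC


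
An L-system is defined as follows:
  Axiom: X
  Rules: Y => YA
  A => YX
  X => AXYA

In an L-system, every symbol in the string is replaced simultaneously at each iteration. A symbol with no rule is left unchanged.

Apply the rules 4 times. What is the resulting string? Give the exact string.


Answer: YAYXYXAXYAYAYXYAAXYAYXAXYAYAYXYAYXYAAXYAYAYXYAAXYAYAYXYXAXYAYAYX

Derivation:
Step 0: X
Step 1: AXYA
Step 2: YXAXYAYAYX
Step 3: YAAXYAYXAXYAYAYXYAYXYAAXYA
Step 4: YAYXYXAXYAYAYXYAAXYAYXAXYAYAYXYAYXYAAXYAYAYXYAAXYAYAYXYXAXYAYAYX


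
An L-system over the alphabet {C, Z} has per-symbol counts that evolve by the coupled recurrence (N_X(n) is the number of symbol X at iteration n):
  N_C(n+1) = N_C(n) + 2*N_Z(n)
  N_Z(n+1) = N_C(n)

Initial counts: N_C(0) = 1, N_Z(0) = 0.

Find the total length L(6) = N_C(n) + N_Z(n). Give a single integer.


Step 0: N_C=1, N_Z=0, L=1
Step 1: N_C=1, N_Z=1, L=2
Step 2: N_C=3, N_Z=1, L=4
Step 3: N_C=5, N_Z=3, L=8
Step 4: N_C=11, N_Z=5, L=16
Step 5: N_C=21, N_Z=11, L=32
Step 6: N_C=43, N_Z=21, L=64

Answer: 64


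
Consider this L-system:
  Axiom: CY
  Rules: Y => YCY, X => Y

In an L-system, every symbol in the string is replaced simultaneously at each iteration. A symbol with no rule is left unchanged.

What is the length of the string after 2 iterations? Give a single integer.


Answer: 8

Derivation:
Step 0: length = 2
Step 1: length = 4
Step 2: length = 8


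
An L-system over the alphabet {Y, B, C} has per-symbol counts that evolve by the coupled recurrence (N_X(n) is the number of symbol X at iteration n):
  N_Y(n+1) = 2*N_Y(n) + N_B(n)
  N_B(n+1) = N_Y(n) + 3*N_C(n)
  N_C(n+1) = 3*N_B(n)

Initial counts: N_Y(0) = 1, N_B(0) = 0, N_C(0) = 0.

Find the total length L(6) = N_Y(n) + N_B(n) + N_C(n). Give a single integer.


Step 0: N_Y=1, N_B=0, N_C=0, L=1
Step 1: N_Y=2, N_B=1, N_C=0, L=3
Step 2: N_Y=5, N_B=2, N_C=3, L=10
Step 3: N_Y=12, N_B=14, N_C=6, L=32
Step 4: N_Y=38, N_B=30, N_C=42, L=110
Step 5: N_Y=106, N_B=164, N_C=90, L=360
Step 6: N_Y=376, N_B=376, N_C=492, L=1244

Answer: 1244


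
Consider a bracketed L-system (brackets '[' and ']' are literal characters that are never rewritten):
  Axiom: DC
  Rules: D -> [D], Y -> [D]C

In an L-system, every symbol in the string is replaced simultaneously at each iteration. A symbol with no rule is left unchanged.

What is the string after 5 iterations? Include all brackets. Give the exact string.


Answer: [[[[[D]]]]]C

Derivation:
Step 0: DC
Step 1: [D]C
Step 2: [[D]]C
Step 3: [[[D]]]C
Step 4: [[[[D]]]]C
Step 5: [[[[[D]]]]]C


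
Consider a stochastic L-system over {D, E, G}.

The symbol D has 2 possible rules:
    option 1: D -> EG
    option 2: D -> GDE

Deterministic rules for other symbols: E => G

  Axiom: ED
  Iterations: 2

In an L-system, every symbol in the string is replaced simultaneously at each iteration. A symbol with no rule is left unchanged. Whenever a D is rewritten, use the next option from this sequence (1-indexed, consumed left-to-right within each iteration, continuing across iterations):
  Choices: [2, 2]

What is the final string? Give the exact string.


Answer: GGGDEG

Derivation:
Step 0: ED
Step 1: GGDE  (used choices [2])
Step 2: GGGDEG  (used choices [2])


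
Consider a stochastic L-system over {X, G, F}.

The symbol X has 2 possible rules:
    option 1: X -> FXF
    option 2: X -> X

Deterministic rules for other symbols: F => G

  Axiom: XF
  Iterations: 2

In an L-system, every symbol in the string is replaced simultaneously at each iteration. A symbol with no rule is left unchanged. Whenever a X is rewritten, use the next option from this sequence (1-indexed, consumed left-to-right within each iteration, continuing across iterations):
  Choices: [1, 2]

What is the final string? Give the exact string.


Answer: GXGG

Derivation:
Step 0: XF
Step 1: FXFG  (used choices [1])
Step 2: GXGG  (used choices [2])


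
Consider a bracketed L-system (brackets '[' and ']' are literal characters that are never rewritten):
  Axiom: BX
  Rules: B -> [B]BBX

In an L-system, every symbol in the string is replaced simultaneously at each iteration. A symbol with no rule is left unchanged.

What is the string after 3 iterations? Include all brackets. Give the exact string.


Answer: [[[B]BBX][B]BBX[B]BBXX][[B]BBX][B]BBX[B]BBXX[[B]BBX][B]BBX[B]BBXXXX

Derivation:
Step 0: BX
Step 1: [B]BBXX
Step 2: [[B]BBX][B]BBX[B]BBXXX
Step 3: [[[B]BBX][B]BBX[B]BBXX][[B]BBX][B]BBX[B]BBXX[[B]BBX][B]BBX[B]BBXXXX


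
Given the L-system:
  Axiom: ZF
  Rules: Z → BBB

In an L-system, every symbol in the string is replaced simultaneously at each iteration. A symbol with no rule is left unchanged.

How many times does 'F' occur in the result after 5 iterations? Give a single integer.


Answer: 1

Derivation:
Step 0: ZF  (1 'F')
Step 1: BBBF  (1 'F')
Step 2: BBBF  (1 'F')
Step 3: BBBF  (1 'F')
Step 4: BBBF  (1 'F')
Step 5: BBBF  (1 'F')


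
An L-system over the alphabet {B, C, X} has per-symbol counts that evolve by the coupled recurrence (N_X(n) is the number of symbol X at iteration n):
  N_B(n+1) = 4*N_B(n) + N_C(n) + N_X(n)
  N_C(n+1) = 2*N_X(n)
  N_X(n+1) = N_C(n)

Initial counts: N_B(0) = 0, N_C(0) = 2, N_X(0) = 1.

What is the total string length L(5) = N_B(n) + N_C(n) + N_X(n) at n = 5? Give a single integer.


Answer: 1180

Derivation:
Step 0: N_B=0, N_C=2, N_X=1, L=3
Step 1: N_B=3, N_C=2, N_X=2, L=7
Step 2: N_B=16, N_C=4, N_X=2, L=22
Step 3: N_B=70, N_C=4, N_X=4, L=78
Step 4: N_B=288, N_C=8, N_X=4, L=300
Step 5: N_B=1164, N_C=8, N_X=8, L=1180


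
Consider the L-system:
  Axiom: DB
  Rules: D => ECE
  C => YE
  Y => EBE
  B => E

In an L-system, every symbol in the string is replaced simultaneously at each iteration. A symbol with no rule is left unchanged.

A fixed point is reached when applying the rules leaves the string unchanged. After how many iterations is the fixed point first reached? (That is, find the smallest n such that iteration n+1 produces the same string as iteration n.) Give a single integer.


Step 0: DB
Step 1: ECEE
Step 2: EYEEE
Step 3: EEBEEEE
Step 4: EEEEEEE
Step 5: EEEEEEE  (unchanged — fixed point at step 4)

Answer: 4


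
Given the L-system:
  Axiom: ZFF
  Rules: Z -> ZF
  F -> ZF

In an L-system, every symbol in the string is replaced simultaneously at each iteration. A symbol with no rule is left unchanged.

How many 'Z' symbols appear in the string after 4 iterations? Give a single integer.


Step 0: ZFF  (1 'Z')
Step 1: ZFZFZF  (3 'Z')
Step 2: ZFZFZFZFZFZF  (6 'Z')
Step 3: ZFZFZFZFZFZFZFZFZFZFZFZF  (12 'Z')
Step 4: ZFZFZFZFZFZFZFZFZFZFZFZFZFZFZFZFZFZFZFZFZFZFZFZF  (24 'Z')

Answer: 24


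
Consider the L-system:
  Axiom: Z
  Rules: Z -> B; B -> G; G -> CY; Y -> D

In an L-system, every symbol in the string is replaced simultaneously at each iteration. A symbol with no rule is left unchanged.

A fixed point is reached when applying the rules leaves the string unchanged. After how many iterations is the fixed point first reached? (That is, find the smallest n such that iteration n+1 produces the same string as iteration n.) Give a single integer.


Step 0: Z
Step 1: B
Step 2: G
Step 3: CY
Step 4: CD
Step 5: CD  (unchanged — fixed point at step 4)

Answer: 4


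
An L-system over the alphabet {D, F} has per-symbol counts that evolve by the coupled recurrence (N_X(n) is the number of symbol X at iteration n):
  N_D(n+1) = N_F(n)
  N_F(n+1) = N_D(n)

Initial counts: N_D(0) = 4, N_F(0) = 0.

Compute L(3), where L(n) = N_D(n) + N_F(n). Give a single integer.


Answer: 4

Derivation:
Step 0: N_D=4, N_F=0, L=4
Step 1: N_D=0, N_F=4, L=4
Step 2: N_D=4, N_F=0, L=4
Step 3: N_D=0, N_F=4, L=4


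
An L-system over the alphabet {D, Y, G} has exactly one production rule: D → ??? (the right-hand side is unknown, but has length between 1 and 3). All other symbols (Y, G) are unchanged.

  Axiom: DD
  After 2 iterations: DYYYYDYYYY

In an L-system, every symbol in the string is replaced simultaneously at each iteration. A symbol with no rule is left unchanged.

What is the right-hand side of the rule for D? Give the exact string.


Trying D → DYY:
  Step 0: DD
  Step 1: DYYDYY
  Step 2: DYYYYDYYYY
Matches the given result.

Answer: DYY


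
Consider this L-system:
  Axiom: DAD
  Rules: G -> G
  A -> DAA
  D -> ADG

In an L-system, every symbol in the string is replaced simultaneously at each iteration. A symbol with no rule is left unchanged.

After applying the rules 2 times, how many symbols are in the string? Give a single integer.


Step 0: length = 3
Step 1: length = 9
Step 2: length = 23

Answer: 23


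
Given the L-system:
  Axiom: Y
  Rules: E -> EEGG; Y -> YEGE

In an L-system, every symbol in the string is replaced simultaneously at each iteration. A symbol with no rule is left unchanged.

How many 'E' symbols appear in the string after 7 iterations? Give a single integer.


Step 0: length=1, 'E' count=0
Step 1: length=4, 'E' count=2
Step 2: length=13, 'E' count=6
Step 3: length=34, 'E' count=14
Step 4: length=79, 'E' count=30
Step 5: length=172, 'E' count=62
Step 6: length=361, 'E' count=126
Step 7: length=742, 'E' count=254
Final string: YEGEEEGGGEEGGEEGGEEGGGGGEEGGEEGGGGEEGGEEGGGGEEGGEEGGGGGGGEEGGEEGGGGEEGGEEGGGGGGEEGGEEGGGGEEGGEEGGGGGGEEGGEEGGGGEEGGEEGGGGGGGGGEEGGEEGGGGEEGGEEGGGGGGEEGGEEGGGGEEGGEEGGGGGGGGEEGGEEGGGGEEGGEEGGGGGGEEGGEEGGGGEEGGEEGGGGGGGGEEGGEEGGGGEEGGEEGGGGGGEEGGEEGGGGEEGGEEGGGGGGGGGGGEEGGEEGGGGEEGGEEGGGGGGEEGGEEGGGGEEGGEEGGGGGGGGEEGGEEGGGGEEGGEEGGGGGGEEGGEEGGGGEEGGEEGGGGGGGGGGEEGGEEGGGGEEGGEEGGGGGGEEGGEEGGGGEEGGEEGGGGGGGGEEGGEEGGGGEEGGEEGGGGGGEEGGEEGGGGEEGGEEGGGGGGGGGGEEGGEEGGGGEEGGEEGGGGGGEEGGEEGGGGEEGGEEGGGGGGGGEEGGEEGGGGEEGGEEGGGGGGEEGGEEGGGGEEGGEEGGGGGGGGGGGGGEEGGEEGGGGEEGGEEGGGGGGEEGGEEGGGGEEGGEEGGGGGGGGEEGGEEGGGGEEGGEEGGGGGGEEGGEEGGGGEEGGEEGGGGGGGGGGEEGGEEGGGGEEGGEEGGGGGGEEGGEEGGGGEEGGEEGGGGGGGGEEGGEEGGGGEEGGEEGGGGGGEEGGEEGGGGEEGGEEGGGGGGGGGGGG

Answer: 254


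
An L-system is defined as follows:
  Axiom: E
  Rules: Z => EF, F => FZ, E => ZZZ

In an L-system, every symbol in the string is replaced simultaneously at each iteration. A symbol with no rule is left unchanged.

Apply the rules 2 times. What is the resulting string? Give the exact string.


Answer: EFEFEF

Derivation:
Step 0: E
Step 1: ZZZ
Step 2: EFEFEF


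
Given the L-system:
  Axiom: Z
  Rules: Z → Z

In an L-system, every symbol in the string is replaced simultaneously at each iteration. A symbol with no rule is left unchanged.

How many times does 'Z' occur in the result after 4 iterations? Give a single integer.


Step 0: Z  (1 'Z')
Step 1: Z  (1 'Z')
Step 2: Z  (1 'Z')
Step 3: Z  (1 'Z')
Step 4: Z  (1 'Z')

Answer: 1


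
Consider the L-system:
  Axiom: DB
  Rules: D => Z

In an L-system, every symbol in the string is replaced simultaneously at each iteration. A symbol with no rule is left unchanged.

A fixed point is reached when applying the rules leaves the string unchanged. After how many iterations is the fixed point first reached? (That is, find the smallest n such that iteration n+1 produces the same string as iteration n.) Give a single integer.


Answer: 1

Derivation:
Step 0: DB
Step 1: ZB
Step 2: ZB  (unchanged — fixed point at step 1)


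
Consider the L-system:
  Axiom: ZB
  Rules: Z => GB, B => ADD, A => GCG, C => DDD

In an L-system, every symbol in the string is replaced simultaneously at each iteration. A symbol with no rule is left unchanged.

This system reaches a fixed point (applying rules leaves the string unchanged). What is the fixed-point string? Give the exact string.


Answer: GGDDDGDDGDDDGDD

Derivation:
Step 0: ZB
Step 1: GBADD
Step 2: GADDGCGDD
Step 3: GGCGDDGDDDGDD
Step 4: GGDDDGDDGDDDGDD
Step 5: GGDDDGDDGDDDGDD  (unchanged — fixed point at step 4)


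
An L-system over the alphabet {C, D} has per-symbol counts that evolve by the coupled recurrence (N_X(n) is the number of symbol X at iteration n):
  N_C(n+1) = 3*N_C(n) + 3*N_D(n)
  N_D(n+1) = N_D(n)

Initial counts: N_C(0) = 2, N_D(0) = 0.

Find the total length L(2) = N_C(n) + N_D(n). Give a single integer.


Step 0: N_C=2, N_D=0, L=2
Step 1: N_C=6, N_D=0, L=6
Step 2: N_C=18, N_D=0, L=18

Answer: 18


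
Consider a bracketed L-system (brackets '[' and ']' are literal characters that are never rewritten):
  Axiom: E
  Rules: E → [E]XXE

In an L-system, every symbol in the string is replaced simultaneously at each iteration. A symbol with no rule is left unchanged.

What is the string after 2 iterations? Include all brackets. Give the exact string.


Answer: [[E]XXE]XX[E]XXE

Derivation:
Step 0: E
Step 1: [E]XXE
Step 2: [[E]XXE]XX[E]XXE


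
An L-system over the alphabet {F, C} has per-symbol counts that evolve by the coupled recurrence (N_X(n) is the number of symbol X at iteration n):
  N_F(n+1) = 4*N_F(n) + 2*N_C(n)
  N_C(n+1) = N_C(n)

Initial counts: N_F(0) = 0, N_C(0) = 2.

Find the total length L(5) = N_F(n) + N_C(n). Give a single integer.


Step 0: N_F=0, N_C=2, L=2
Step 1: N_F=4, N_C=2, L=6
Step 2: N_F=20, N_C=2, L=22
Step 3: N_F=84, N_C=2, L=86
Step 4: N_F=340, N_C=2, L=342
Step 5: N_F=1364, N_C=2, L=1366

Answer: 1366


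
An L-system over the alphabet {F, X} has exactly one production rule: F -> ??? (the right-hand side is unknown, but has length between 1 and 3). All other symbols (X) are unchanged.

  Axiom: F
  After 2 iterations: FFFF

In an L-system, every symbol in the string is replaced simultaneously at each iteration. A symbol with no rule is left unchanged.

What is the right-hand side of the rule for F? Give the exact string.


Answer: FF

Derivation:
Trying F -> FF:
  Step 0: F
  Step 1: FF
  Step 2: FFFF
Matches the given result.


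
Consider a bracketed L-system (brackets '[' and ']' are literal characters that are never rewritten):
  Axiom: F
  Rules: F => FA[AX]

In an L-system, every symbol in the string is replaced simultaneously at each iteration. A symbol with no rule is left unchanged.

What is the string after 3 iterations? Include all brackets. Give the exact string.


Step 0: F
Step 1: FA[AX]
Step 2: FA[AX]A[AX]
Step 3: FA[AX]A[AX]A[AX]

Answer: FA[AX]A[AX]A[AX]


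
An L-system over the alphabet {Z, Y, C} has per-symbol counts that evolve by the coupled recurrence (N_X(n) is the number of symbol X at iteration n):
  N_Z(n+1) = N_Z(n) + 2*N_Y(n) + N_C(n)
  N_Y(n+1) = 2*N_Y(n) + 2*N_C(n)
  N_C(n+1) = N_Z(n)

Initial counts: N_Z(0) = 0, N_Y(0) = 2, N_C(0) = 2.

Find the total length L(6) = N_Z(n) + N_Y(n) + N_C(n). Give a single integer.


Step 0: N_Z=0, N_Y=2, N_C=2, L=4
Step 1: N_Z=6, N_Y=8, N_C=0, L=14
Step 2: N_Z=22, N_Y=16, N_C=6, L=44
Step 3: N_Z=60, N_Y=44, N_C=22, L=126
Step 4: N_Z=170, N_Y=132, N_C=60, L=362
Step 5: N_Z=494, N_Y=384, N_C=170, L=1048
Step 6: N_Z=1432, N_Y=1108, N_C=494, L=3034

Answer: 3034


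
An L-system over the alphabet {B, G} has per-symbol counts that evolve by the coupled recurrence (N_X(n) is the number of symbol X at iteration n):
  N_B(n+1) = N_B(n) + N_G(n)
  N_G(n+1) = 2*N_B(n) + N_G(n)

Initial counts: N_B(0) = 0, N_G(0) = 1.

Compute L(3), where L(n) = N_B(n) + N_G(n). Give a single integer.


Answer: 12

Derivation:
Step 0: N_B=0, N_G=1, L=1
Step 1: N_B=1, N_G=1, L=2
Step 2: N_B=2, N_G=3, L=5
Step 3: N_B=5, N_G=7, L=12


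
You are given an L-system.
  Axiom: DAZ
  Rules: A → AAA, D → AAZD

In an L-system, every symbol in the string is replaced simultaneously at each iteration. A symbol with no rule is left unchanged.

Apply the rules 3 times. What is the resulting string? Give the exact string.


Step 0: DAZ
Step 1: AAZDAAAZ
Step 2: AAAAAAZAAZDAAAAAAAAAZ
Step 3: AAAAAAAAAAAAAAAAAAZAAAAAAZAAZDAAAAAAAAAAAAAAAAAAAAAAAAAAAZ

Answer: AAAAAAAAAAAAAAAAAAZAAAAAAZAAZDAAAAAAAAAAAAAAAAAAAAAAAAAAAZ


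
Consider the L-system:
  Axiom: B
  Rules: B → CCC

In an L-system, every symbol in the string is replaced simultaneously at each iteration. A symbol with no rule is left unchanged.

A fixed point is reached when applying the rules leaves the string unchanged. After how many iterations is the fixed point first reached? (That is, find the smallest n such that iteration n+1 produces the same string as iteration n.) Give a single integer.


Answer: 1

Derivation:
Step 0: B
Step 1: CCC
Step 2: CCC  (unchanged — fixed point at step 1)


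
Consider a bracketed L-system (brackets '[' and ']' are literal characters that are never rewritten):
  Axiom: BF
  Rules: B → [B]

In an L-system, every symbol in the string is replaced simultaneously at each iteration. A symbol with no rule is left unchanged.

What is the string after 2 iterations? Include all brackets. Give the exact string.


Answer: [[B]]F

Derivation:
Step 0: BF
Step 1: [B]F
Step 2: [[B]]F
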